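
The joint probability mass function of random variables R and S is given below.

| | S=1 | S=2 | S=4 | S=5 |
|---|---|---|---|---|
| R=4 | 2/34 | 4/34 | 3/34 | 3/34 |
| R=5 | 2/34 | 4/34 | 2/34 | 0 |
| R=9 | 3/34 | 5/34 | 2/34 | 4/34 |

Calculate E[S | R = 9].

P(R = 9) = 7/17.
Σ S·P over the event = 1·(3/34) + 2·(5/34) + 4·(2/34) + 5·(4/34) = 41/34.
E[S | R = 9] = (41/34) / (7/17) = 41/14.

41/14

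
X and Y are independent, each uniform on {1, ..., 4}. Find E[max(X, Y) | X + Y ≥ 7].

P(X + Y ≥ 7) = 3/16.
Summing max(X,Y)·P(x,y) over outcomes with X + Y ≥ 7 gives 3/4.
E[max(X, Y) | X + Y ≥ 7] = (3/4) / (3/16) = 4.

4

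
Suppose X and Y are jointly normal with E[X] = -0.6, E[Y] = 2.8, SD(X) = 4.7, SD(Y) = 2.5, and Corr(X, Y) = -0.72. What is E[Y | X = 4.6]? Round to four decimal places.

0.8085

E[Y | X=x] = μ_Y + ρ(σ_Y/σ_X)(x − μ_X) for jointly normal variables.
E[Y | X=4.6] = 2.8 + (-0.72)·(2.5/4.7)·(4.6 − (-0.6)) = 2.8 + (-0.38298)·(5.2) = 0.8085.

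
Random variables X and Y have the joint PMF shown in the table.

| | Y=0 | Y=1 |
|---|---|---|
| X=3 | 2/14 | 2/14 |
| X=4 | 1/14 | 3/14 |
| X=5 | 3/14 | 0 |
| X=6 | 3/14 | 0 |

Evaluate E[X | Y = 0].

43/9

P(Y = 0) = 9/14.
Σ X·P over the event = 3·(2/14) + 4·(1/14) + 5·(3/14) + 6·(3/14) = 43/14.
E[X | Y = 0] = (43/14) / (9/14) = 43/9.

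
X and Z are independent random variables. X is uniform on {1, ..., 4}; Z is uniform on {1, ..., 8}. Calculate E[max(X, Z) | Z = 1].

5/2

Outcomes with Z = 1: (1,1), (2,1), (3,1), (4,1), each with probability 1/32.
E[max(X, Z) | Z = 1] = (1 + 2 + 3 + 4) / 4 = 5/2.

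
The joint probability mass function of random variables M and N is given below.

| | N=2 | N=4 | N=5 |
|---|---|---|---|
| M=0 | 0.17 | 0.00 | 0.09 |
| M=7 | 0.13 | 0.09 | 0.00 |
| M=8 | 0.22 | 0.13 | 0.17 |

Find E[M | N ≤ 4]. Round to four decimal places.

5.8649

P(N ≤ 4) = 0.74.
Summing M·P(M=x,N=y) over the conditioning event gives 4.34.
E[M | N ≤ 4] = (4.34) / (0.74) = 5.8649.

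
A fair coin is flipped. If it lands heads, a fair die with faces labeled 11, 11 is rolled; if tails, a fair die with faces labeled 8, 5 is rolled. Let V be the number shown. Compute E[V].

E[V | heads] = (11+11)/2 = 11.
E[V | tails] = (8+5)/2 = 13/2.
E[V] = (1/2)·(11) + (1/2)·(13/2) = 35/4.

35/4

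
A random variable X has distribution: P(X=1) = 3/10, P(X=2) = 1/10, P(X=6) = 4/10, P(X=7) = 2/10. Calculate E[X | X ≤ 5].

P(X ≤ 5) = 2/5.
Σ over the event: 1·3/10 + 2·1/10 = 1/2.
E[X | X ≤ 5] = (1/2) / (2/5) = 5/4.

5/4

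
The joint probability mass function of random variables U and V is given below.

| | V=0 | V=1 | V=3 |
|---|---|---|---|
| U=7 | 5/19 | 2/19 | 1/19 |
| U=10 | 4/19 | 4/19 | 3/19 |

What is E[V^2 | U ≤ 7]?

P(U ≤ 7) = 8/19.
Summing V^2·P(U=x,V=y) over the conditioning event gives 11/19.
E[V^2 | U ≤ 7] = (11/19) / (8/19) = 11/8.

11/8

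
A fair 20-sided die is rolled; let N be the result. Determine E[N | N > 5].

13

P(N > 5) = 3/4.
E[N | N > 5] = (39/4) / (3/4) = 13.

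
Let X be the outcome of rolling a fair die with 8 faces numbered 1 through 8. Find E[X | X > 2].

Given X > 2, X is equally likely to be any of {3, 4, 5, 6, 7, 8}.
E[X | X > 2] = (3 + 4 + 5 + 6 + 7 + 8) / 6 = 11/2.

11/2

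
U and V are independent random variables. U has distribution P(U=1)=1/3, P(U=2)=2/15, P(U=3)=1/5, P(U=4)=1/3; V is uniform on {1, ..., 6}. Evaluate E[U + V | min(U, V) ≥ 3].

65/8

P(min(U, V) ≥ 3) = 16/45.
Summing (U+V)·P(x,y) over outcomes with min(U, V) ≥ 3 gives 26/9.
E[U + V | min(U, V) ≥ 3] = (26/9) / (16/45) = 65/8.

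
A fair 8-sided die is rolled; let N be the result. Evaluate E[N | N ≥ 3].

11/2

Given N ≥ 3, N is equally likely to be any of {3, 4, 5, 6, 7, 8}.
E[N | N ≥ 3] = (3 + 4 + 5 + 6 + 7 + 8) / 6 = 11/2.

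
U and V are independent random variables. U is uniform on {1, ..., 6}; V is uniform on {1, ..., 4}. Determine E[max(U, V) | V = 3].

4

P(V = 3) = 1/4.
Summing max(U,V)·P(x,y) over outcomes with V = 3 gives 1.
E[max(U, V) | V = 3] = (1) / (1/4) = 4.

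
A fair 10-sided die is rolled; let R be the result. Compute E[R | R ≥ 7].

Given R ≥ 7, R is equally likely to be any of {7, 8, 9, 10}.
E[R | R ≥ 7] = (7 + 8 + 9 + 10) / 4 = 17/2.

17/2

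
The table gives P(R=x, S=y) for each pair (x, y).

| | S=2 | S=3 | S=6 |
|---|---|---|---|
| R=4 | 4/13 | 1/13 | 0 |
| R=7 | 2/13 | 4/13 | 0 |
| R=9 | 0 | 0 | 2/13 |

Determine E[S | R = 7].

8/3

P(R = 7) = 6/13.
Summing S·P(R=x,S=y) over the conditioning event gives 16/13.
E[S | R = 7] = (16/13) / (6/13) = 8/3.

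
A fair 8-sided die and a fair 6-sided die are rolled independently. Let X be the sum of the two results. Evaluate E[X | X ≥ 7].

P(X ≥ 7) = 11/16.
Σ over the event: 7·1/8 + 8·1/8 + 9·1/8 + 10·5/48 + 11·1/12 + 12·1/16 + 13·1/24 + 14·1/48 = 157/24.
E[X | X ≥ 7] = (157/24) / (11/16) = 314/33.

314/33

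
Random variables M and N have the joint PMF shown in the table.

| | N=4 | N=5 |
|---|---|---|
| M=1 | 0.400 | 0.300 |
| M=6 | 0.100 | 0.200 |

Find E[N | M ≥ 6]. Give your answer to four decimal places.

P(M ≥ 6) = 0.300.
Summing N·P(M=x,N=y) over the conditioning event gives 1.400.
E[N | M ≥ 6] = (1.400) / (0.300) = 4.6667.

4.6667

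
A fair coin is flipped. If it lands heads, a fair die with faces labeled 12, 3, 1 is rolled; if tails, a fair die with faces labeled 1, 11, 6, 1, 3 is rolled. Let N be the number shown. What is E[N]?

E[N | heads] = (12+3+1)/3 = 16/3.
E[N | tails] = (1+11+6+1+3)/5 = 22/5.
By the law of total expectation,
E[N] = (1/2)·(16/3) + (1/2)·(22/5) = 73/15.

73/15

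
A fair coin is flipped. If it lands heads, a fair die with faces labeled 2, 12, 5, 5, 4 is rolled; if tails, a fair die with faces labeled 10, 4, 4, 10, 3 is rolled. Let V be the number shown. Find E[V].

E[V | heads] = (2+12+5+5+4)/5 = 28/5.
E[V | tails] = (10+4+4+10+3)/5 = 31/5.
By the law of total expectation,
E[V] = (1/2)·(28/5) + (1/2)·(31/5) = 59/10.

59/10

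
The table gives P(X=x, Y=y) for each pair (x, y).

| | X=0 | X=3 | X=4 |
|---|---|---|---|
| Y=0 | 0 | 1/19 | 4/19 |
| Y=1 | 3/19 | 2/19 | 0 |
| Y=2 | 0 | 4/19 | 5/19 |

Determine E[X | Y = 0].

19/5

P(Y = 0) = 5/19.
Summing X·P(X=x,Y=y) over the conditioning event gives 1.
E[X | Y = 0] = (1) / (5/19) = 19/5.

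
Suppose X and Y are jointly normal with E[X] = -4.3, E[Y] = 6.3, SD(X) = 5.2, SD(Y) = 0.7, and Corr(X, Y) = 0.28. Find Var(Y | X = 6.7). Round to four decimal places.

For a bivariate normal, Var(Y | X=x) = σ_Y²(1 − ρ²).
Var(Y | X=6.7) = (0.7)²·(1 − (0.28)²) = 0.49·0.9216 = 0.4516.

0.4516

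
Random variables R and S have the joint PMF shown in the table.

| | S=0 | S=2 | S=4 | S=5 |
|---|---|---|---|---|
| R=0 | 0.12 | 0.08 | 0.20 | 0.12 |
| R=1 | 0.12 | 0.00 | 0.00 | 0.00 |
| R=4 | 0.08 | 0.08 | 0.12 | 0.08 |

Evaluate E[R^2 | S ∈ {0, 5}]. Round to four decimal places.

P(S ∈ {0, 5}) = 0.52.
Σ R^2·P over the event = 0·(0.12) + 0·(0.12) + 1·(0.12) + 16·(0.08) + 16·(0.08) = 2.68.
E[R^2 | S ∈ {0, 5}] = (2.68) / (0.52) = 5.1538.

5.1538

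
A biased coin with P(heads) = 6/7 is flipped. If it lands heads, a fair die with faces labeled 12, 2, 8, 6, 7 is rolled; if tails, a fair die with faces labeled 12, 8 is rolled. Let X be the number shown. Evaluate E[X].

52/7

E[X | heads] = (12+2+8+6+7)/5 = 7.
E[X | tails] = (12+8)/2 = 10.
By the law of total expectation,
E[X] = (6/7)·(7) + (1/7)·(10) = 52/7.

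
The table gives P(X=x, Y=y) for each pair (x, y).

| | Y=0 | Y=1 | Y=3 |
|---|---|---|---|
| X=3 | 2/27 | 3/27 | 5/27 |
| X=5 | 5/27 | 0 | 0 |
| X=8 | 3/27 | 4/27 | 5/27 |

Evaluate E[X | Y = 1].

P(Y = 1) = 7/27.
Σ X·P over the event = 3·(3/27) + 8·(4/27) = 41/27.
E[X | Y = 1] = (41/27) / (7/27) = 41/7.

41/7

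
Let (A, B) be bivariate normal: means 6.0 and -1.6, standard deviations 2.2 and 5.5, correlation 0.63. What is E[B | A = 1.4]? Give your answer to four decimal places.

For a bivariate normal, E[B | A=x] = μ_B + ρ·(σ_B/σ_A)·(x − μ_A).
E[B | A=1.4] = -1.6 + (0.63)·(5.5/2.2)·(1.4 − (6.0)) = -1.6 + (1.575)·(-4.6) = -8.8450.

-8.8450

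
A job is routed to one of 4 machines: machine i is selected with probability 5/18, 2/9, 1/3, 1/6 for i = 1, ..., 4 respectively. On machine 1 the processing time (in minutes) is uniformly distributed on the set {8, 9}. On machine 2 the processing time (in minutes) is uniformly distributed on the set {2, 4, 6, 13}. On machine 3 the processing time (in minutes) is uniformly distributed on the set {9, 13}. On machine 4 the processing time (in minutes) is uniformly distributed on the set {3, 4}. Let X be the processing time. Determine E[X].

E[X | machine 1] = (8+9)/2 = 17/2.
E[X | machine 2] = (2+4+6+13)/4 = 25/4.
E[X | machine 3] = (9+13)/2 = 11.
E[X | machine 4] = (3+4)/2 = 7/2.
By the law of total expectation,
E[X] = (5/18)·(17/2) + (2/9)·(25/4) + (1/3)·(11) + (1/6)·(7/2) = 8.

8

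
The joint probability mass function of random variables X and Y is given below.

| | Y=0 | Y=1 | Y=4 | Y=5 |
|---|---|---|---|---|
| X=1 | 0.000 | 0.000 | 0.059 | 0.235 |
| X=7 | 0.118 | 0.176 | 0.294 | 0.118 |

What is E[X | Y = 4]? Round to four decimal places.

5.9972

P(Y = 4) = 0.353.
Σ X·P over the event = 1·(0.059) + 7·(0.294) = 2.117.
E[X | Y = 4] = (2.117) / (0.353) = 5.9972.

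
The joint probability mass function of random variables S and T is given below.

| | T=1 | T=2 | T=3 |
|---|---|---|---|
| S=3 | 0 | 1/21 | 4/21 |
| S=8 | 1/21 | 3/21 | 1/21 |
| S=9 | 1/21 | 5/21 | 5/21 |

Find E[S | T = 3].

13/2

P(T = 3) = 10/21.
Σ S·P over the event = 3·(4/21) + 8·(1/21) + 9·(5/21) = 65/21.
E[S | T = 3] = (65/21) / (10/21) = 13/2.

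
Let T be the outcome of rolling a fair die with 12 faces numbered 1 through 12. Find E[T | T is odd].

6

Given T is odd, T is equally likely to be any of {1, 3, 5, 7, 9, 11}.
E[T | T is odd] = (1 + 3 + 5 + 7 + 9 + 11) / 6 = 6.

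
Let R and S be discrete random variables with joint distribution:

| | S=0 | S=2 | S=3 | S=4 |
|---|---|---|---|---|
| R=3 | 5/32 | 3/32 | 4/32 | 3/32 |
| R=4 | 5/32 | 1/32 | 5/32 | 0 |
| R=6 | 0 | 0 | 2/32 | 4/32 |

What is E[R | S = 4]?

33/7

P(S = 4) = 7/32.
Σ R·P over the event = 3·(3/32) + 6·(4/32) = 33/32.
E[R | S = 4] = (33/32) / (7/32) = 33/7.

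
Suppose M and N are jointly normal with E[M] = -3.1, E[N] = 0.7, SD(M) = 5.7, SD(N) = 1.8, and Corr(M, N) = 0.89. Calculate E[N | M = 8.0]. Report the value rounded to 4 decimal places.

3.8197

The regression of N on M has slope ρ·σ_N/σ_M and passes through (μ_M, μ_N).
E[N | M=8.0] = 0.7 + (0.89)·(1.8/5.7)·(8.0 − (-3.1)) = 0.7 + (0.28105)·(11.1) = 3.8197.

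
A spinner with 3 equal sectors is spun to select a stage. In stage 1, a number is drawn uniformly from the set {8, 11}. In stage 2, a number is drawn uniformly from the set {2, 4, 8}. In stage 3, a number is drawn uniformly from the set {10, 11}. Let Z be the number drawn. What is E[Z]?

74/9

E[Z | stage 1] = (8+11)/2 = 19/2.
E[Z | stage 2] = (2+4+8)/3 = 14/3.
E[Z | stage 3] = (10+11)/2 = 21/2.
By the law of total expectation,
E[Z] = (1/3)·(19/2) + (1/3)·(14/3) + (1/3)·(21/2) = 74/9.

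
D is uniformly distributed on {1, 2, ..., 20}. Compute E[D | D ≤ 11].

Given D ≤ 11, D is equally likely to be any of {1, 2, 3, 4, 5, 6, 7, 8, 9, 10, 11}.
E[D | D ≤ 11] = (1 + 2 + 3 + 4 + 5 + 6 + 7 + 8 + 9 + 10 + 11) / 11 = 6.

6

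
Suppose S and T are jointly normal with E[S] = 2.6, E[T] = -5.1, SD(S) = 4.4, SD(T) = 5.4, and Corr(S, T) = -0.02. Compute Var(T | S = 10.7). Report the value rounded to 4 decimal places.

Var(T | S=x) = (1 − ρ²)·σ_T².
Var(T | S=10.7) = (5.4)²·(1 − (-0.02)²) = 29.16·0.9996 = 29.1483.

29.1483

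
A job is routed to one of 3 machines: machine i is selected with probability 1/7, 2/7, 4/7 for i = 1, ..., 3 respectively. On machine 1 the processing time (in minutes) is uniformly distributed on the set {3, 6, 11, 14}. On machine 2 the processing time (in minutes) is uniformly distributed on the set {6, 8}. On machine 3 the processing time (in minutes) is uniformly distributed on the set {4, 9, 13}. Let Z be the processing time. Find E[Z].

E[Z | machine 1] = (3+6+11+14)/4 = 17/2.
E[Z | machine 2] = (6+8)/2 = 7.
E[Z | machine 3] = (4+9+13)/3 = 26/3.
E[Z] = (1/7)·(17/2) + (2/7)·(7) + (4/7)·(26/3) = 49/6.

49/6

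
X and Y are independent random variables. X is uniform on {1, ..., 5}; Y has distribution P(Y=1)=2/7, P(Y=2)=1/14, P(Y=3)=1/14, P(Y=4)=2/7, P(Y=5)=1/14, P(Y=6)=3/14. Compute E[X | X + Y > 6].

121/34

P(X + Y > 6) = 17/35.
Summing X·P(x,y) over outcomes with X + Y > 6 gives 121/70.
E[X | X + Y > 6] = (121/70) / (17/35) = 121/34.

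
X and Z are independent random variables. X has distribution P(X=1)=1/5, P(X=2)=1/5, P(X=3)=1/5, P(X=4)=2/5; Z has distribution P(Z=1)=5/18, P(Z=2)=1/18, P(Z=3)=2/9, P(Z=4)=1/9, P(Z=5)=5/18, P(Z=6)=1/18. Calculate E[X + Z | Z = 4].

34/5

P(Z = 4) = 1/9.
Summing (X+Z)·P(x,y) over outcomes with Z = 4 gives 34/45.
E[X + Z | Z = 4] = (34/45) / (1/9) = 34/5.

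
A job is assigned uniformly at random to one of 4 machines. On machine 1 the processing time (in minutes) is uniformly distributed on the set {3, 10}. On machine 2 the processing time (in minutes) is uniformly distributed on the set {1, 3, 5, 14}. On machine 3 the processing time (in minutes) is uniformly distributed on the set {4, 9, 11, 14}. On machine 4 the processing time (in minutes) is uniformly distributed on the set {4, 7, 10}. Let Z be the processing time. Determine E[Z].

E[Z | machine 1] = (3+10)/2 = 13/2.
E[Z | machine 2] = (1+3+5+14)/4 = 23/4.
E[Z | machine 3] = (4+9+11+14)/4 = 19/2.
E[Z | machine 4] = (4+7+10)/3 = 7.
By the law of total expectation,
E[Z] = (1/4)·(13/2) + (1/4)·(23/4) + (1/4)·(19/2) + (1/4)·(7) = 115/16.

115/16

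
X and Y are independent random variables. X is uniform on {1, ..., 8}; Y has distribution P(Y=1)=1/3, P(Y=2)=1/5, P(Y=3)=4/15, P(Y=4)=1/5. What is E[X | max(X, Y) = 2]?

19/11

P(max(X, Y) = 2) = 11/120.
Summing X·P(x,y) over outcomes with max(X, Y) = 2 gives 19/120.
E[X | max(X, Y) = 2] = (19/120) / (11/120) = 19/11.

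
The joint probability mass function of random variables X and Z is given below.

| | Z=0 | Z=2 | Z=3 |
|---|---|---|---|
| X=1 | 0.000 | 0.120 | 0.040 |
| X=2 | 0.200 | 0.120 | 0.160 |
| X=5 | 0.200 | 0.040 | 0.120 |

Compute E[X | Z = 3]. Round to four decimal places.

3.0000

P(Z = 3) = 0.320.
Summing X·P(X=x,Z=y) over the conditioning event gives 0.960.
E[X | Z = 3] = (0.960) / (0.320) = 3.0000.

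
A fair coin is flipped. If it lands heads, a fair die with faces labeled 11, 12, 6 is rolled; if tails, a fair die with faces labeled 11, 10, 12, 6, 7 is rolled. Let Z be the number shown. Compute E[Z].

E[Z | heads] = (11+12+6)/3 = 29/3.
E[Z | tails] = (11+10+12+6+7)/5 = 46/5.
By the law of total expectation,
E[Z] = (1/2)·(29/3) + (1/2)·(46/5) = 283/30.

283/30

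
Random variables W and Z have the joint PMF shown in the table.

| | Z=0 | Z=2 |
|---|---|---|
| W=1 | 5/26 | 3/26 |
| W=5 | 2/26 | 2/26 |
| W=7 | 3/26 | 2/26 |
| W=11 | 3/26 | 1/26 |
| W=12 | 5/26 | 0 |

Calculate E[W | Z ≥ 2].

P(Z ≥ 2) = 4/13.
Σ W·P over the event = 1·(3/26) + 5·(2/26) + 7·(2/26) + 11·(1/26) = 19/13.
E[W | Z ≥ 2] = (19/13) / (4/13) = 19/4.

19/4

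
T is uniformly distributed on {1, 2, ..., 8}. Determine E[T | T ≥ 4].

Given T ≥ 4, T is equally likely to be any of {4, 5, 6, 7, 8}.
E[T | T ≥ 4] = (4 + 5 + 6 + 7 + 8) / 5 = 6.

6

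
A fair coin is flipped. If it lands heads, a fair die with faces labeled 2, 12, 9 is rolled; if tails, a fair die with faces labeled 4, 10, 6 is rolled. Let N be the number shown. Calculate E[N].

E[N | heads] = (2+12+9)/3 = 23/3.
E[N | tails] = (4+10+6)/3 = 20/3.
E[N] = (1/2)·(23/3) + (1/2)·(20/3) = 43/6.

43/6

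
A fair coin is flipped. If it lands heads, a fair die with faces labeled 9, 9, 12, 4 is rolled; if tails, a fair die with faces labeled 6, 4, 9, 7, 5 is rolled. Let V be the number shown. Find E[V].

147/20

E[V | heads] = (9+9+12+4)/4 = 17/2.
E[V | tails] = (6+4+9+7+5)/5 = 31/5.
By the law of total expectation,
E[V] = (1/2)·(17/2) + (1/2)·(31/5) = 147/20.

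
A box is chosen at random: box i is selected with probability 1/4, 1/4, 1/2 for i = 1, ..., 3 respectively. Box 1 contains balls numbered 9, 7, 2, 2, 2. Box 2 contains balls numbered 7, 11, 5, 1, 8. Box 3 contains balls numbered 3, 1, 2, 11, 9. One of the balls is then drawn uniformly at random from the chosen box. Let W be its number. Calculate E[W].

53/10

E[W | box 1] = (9+7+2+2+2)/5 = 22/5.
E[W | box 2] = (7+11+5+1+8)/5 = 32/5.
E[W | box 3] = (3+1+2+11+9)/5 = 26/5.
E[W] = (1/4)·(22/5) + (1/4)·(32/5) + (1/2)·(26/5) = 53/10.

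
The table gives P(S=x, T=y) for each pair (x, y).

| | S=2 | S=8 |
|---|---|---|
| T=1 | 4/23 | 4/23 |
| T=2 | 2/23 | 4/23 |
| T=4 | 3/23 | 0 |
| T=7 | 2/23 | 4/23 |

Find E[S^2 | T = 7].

44

P(T = 7) = 6/23.
Σ S^2·P over the event = 4·(2/23) + 64·(4/23) = 264/23.
E[S^2 | T = 7] = (264/23) / (6/23) = 44.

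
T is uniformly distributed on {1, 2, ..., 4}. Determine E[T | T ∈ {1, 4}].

P(T ∈ {1, 4}) = 1/2.
Σ over the event: 1·1/4 + 4·1/4 = 5/4.
E[T | T ∈ {1, 4}] = (5/4) / (1/2) = 5/2.

5/2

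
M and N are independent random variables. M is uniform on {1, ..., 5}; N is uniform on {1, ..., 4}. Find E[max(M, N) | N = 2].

Outcomes with N = 2: (1,2), (2,2), (3,2), (4,2), (5,2), each with probability 1/20.
E[max(M, N) | N = 2] = (2 + 2 + 3 + 4 + 5) / 5 = 16/5.

16/5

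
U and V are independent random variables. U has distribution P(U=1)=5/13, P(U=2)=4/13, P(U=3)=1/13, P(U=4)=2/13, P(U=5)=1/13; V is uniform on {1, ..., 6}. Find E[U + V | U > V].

87/16

P(U > V) = 8/39.
Summing (U+V)·P(x,y) over outcomes with U > V gives 29/26.
E[U + V | U > V] = (29/26) / (8/39) = 87/16.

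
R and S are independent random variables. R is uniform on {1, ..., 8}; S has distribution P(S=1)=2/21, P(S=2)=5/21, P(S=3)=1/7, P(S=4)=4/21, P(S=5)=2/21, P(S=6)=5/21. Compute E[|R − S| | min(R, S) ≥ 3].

P(min(R, S) ≥ 3) = 1/2.
Summing |R−S|·P(x,y) over outcomes with min(R, S) ≥ 3 gives 19/21.
E[|R − S| | min(R, S) ≥ 3] = (19/21) / (1/2) = 38/21.

38/21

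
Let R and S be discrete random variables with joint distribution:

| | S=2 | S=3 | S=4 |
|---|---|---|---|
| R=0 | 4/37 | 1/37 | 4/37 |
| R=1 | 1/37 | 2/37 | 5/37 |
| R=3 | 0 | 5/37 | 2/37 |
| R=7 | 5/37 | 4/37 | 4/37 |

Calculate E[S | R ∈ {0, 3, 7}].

88/29

P(R ∈ {0, 3, 7}) = 29/37.
Σ S·P over the event = 2·(4/37) + 3·(1/37) + 4·(4/37) + 3·(5/37) + 4·(2/37) + 2·(5/37) + 3·(4/37) + 4·(4/37) = 88/37.
E[S | R ∈ {0, 3, 7}] = (88/37) / (29/37) = 88/29.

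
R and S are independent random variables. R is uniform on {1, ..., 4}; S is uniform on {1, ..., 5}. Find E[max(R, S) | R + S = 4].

8/3

Outcomes with R + S = 4: (1,3), (2,2), (3,1), each with probability 1/20.
E[max(R, S) | R + S = 4] = (3 + 2 + 3) / 3 = 8/3.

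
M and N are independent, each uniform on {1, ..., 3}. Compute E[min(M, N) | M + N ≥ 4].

11/6

Outcomes with M + N ≥ 4: (1,3), (2,2), (2,3), (3,1), (3,2), (3,3), each with probability 1/9.
E[min(M, N) | M + N ≥ 4] = (1 + 2 + 2 + 1 + 2 + 3) / 6 = 11/6.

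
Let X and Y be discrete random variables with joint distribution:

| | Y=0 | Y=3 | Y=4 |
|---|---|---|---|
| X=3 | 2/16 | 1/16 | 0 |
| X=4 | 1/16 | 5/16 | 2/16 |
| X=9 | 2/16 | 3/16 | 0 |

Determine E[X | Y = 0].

28/5

P(Y = 0) = 5/16.
Σ X·P over the event = 3·(2/16) + 4·(1/16) + 9·(2/16) = 7/4.
E[X | Y = 0] = (7/4) / (5/16) = 28/5.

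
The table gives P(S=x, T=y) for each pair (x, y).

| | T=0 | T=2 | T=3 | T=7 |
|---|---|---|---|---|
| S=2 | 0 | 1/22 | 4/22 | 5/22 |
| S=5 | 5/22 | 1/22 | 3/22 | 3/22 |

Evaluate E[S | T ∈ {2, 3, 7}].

55/17

P(T ∈ {2, 3, 7}) = 17/22.
Σ S·P over the event = 2·(1/22) + 2·(4/22) + 2·(5/22) + 5·(1/22) + 5·(3/22) + 5·(3/22) = 5/2.
E[S | T ∈ {2, 3, 7}] = (5/2) / (17/22) = 55/17.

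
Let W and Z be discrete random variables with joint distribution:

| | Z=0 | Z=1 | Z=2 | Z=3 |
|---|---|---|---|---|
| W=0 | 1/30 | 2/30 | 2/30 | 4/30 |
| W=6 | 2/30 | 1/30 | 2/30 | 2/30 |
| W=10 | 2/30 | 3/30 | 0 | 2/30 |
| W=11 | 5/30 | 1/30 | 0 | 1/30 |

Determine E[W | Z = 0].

87/10

P(Z = 0) = 1/3.
Σ W·P over the event = 0·(1/30) + 6·(2/30) + 10·(2/30) + 11·(5/30) = 29/10.
E[W | Z = 0] = (29/10) / (1/3) = 87/10.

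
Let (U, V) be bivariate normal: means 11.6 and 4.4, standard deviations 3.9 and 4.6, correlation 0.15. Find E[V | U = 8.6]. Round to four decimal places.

3.8692

The regression of V on U has slope ρ·σ_V/σ_U and passes through (μ_U, μ_V).
E[V | U=8.6] = 4.4 + (0.15)·(4.6/3.9)·(8.6 − (11.6)) = 4.4 + (0.17692)·(-3) = 3.8692.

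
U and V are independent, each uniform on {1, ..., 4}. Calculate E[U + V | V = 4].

Outcomes with V = 4: (1,4), (2,4), (3,4), (4,4), each with probability 1/16.
E[U + V | V = 4] = (5 + 6 + 7 + 8) / 4 = 13/2.

13/2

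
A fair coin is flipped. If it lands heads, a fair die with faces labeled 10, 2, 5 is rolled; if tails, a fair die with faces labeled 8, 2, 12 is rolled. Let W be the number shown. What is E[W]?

13/2

E[W | heads] = (10+2+5)/3 = 17/3.
E[W | tails] = (8+2+12)/3 = 22/3.
E[W] = (1/2)·(17/3) + (1/2)·(22/3) = 13/2.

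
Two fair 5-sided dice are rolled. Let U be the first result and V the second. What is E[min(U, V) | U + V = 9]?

P(U + V = 9) = 2/25.
Summing min(U,V)·P(x,y) over outcomes with U + V = 9 gives 8/25.
E[min(U, V) | U + V = 9] = (8/25) / (2/25) = 4.

4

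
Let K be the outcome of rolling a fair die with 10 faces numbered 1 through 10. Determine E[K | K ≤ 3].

Given K ≤ 3, K is equally likely to be any of {1, 2, 3}.
E[K | K ≤ 3] = (1 + 2 + 3) / 3 = 2.

2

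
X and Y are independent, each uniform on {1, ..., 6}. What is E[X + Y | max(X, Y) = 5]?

Outcomes with max(X, Y) = 5: (1,5), (2,5), (3,5), (4,5), (5,1), (5,2), (5,3), (5,4), (5,5), each with probability 1/36.
E[X + Y | max(X, Y) = 5] = (6 + 7 + 8 + 9 + 6 + 7 + 8 + 9 + 10) / 9 = 70/9.

70/9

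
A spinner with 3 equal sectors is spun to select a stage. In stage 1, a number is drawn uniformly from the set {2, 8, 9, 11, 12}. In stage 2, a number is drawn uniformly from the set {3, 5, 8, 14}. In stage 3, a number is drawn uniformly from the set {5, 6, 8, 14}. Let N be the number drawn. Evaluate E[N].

161/20

E[N | stage 1] = (2+8+9+11+12)/5 = 42/5.
E[N | stage 2] = (3+5+8+14)/4 = 15/2.
E[N | stage 3] = (5+6+8+14)/4 = 33/4.
E[N] = (1/3)·(42/5) + (1/3)·(15/2) + (1/3)·(33/4) = 161/20.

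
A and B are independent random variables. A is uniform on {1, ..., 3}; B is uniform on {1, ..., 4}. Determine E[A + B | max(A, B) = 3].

24/5

Outcomes with max(A, B) = 3: (1,3), (2,3), (3,1), (3,2), (3,3), each with probability 1/12.
E[A + B | max(A, B) = 3] = (4 + 5 + 4 + 5 + 6) / 5 = 24/5.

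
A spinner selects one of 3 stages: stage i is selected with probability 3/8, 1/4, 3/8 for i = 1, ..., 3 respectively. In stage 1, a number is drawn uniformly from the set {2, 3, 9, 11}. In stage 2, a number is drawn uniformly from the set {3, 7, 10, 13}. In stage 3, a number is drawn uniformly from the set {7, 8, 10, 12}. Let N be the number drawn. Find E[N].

63/8

E[N | stage 1] = (2+3+9+11)/4 = 25/4.
E[N | stage 2] = (3+7+10+13)/4 = 33/4.
E[N | stage 3] = (7+8+10+12)/4 = 37/4.
E[N] = (3/8)·(25/4) + (1/4)·(33/4) + (3/8)·(37/4) = 63/8.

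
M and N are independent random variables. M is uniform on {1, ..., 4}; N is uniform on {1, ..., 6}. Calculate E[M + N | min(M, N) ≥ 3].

P(min(M, N) ≥ 3) = 1/3.
Summing (M+N)·P(x,y) over outcomes with min(M, N) ≥ 3 gives 8/3.
E[M + N | min(M, N) ≥ 3] = (8/3) / (1/3) = 8.

8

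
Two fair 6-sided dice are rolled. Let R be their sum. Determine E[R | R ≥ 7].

P(R ≥ 7) = 7/12.
Σ over the event: 7·1/6 + 8·5/36 + 9·1/9 + 10·1/12 + 11·1/18 + 12·1/36 = 91/18.
E[R | R ≥ 7] = (91/18) / (7/12) = 26/3.

26/3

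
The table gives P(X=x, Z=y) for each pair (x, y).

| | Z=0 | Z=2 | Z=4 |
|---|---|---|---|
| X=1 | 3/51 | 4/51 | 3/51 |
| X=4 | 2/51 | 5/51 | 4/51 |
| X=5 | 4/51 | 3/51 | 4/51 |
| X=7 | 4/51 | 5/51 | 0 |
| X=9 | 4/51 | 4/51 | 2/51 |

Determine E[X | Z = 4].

57/13

P(Z = 4) = 13/51.
Summing X·P(X=x,Z=y) over the conditioning event gives 19/17.
E[X | Z = 4] = (19/17) / (13/51) = 57/13.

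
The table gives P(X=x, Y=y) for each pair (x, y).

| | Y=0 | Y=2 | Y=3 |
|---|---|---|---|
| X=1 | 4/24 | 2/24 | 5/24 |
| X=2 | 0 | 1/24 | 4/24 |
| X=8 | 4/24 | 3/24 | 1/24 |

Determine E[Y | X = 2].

P(X = 2) = 5/24.
Σ Y·P over the event = 2·(1/24) + 3·(4/24) = 7/12.
E[Y | X = 2] = (7/12) / (5/24) = 14/5.

14/5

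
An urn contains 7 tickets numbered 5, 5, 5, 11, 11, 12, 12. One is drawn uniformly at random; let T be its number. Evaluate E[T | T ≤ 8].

P(T ≤ 8) = 3/7.
Σ over the event: 5·3/7 = 15/7.
E[T | T ≤ 8] = (15/7) / (3/7) = 5.

5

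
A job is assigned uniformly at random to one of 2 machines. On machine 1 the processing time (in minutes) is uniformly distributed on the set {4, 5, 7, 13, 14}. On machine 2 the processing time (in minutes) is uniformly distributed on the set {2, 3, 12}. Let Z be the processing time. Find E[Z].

E[Z | machine 1] = (4+5+7+13+14)/5 = 43/5.
E[Z | machine 2] = (2+3+12)/3 = 17/3.
E[Z] = (1/2)·(43/5) + (1/2)·(17/3) = 107/15.

107/15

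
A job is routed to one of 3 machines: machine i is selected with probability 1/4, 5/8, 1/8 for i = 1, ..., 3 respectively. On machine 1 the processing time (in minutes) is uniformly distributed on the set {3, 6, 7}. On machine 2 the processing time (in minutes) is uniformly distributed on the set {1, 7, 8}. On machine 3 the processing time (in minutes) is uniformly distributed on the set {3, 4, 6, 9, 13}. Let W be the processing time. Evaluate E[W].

E[W | machine 1] = (3+6+7)/3 = 16/3.
E[W | machine 2] = (1+7+8)/3 = 16/3.
E[W | machine 3] = (3+4+6+9+13)/5 = 7.
E[W] = (1/4)·(16/3) + (5/8)·(16/3) + (1/8)·(7) = 133/24.

133/24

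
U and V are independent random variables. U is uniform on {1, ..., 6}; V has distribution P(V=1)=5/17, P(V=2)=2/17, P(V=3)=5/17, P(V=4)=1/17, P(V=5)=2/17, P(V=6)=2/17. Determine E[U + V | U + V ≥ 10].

P(U + V ≥ 10) = 11/102.
Summing (U+V)·P(x,y) over outcomes with U + V ≥ 10 gives 59/51.
E[U + V | U + V ≥ 10] = (59/51) / (11/102) = 118/11.

118/11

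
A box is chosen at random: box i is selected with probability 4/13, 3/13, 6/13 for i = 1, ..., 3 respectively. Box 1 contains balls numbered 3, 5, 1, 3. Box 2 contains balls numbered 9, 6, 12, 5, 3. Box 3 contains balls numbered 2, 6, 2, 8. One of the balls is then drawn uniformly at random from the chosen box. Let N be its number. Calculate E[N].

E[N | box 1] = (3+5+1+3)/4 = 3.
E[N | box 2] = (9+6+12+5+3)/5 = 7.
E[N | box 3] = (2+6+2+8)/4 = 9/2.
E[N] = (4/13)·(3) + (3/13)·(7) + (6/13)·(9/2) = 60/13.

60/13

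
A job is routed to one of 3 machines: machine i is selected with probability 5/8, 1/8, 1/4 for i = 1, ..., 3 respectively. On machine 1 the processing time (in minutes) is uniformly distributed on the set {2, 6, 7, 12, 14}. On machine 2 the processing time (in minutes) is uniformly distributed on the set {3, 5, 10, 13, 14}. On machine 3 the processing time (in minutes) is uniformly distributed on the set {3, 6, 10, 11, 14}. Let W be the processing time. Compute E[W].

E[W | machine 1] = (2+6+7+12+14)/5 = 41/5.
E[W | machine 2] = (3+5+10+13+14)/5 = 9.
E[W | machine 3] = (3+6+10+11+14)/5 = 44/5.
By the law of total expectation,
E[W] = (5/8)·(41/5) + (1/8)·(9) + (1/4)·(44/5) = 169/20.

169/20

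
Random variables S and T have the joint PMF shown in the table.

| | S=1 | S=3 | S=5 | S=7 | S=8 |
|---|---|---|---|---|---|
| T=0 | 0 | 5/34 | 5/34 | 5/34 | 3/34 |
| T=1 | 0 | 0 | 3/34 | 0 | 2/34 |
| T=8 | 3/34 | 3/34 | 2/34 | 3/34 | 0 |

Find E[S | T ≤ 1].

130/23

P(T ≤ 1) = 23/34.
Σ S·P over the event = 3·(5/34) + 5·(5/34) + 5·(3/34) + 7·(5/34) + 8·(3/34) + 8·(2/34) = 65/17.
E[S | T ≤ 1] = (65/17) / (23/34) = 130/23.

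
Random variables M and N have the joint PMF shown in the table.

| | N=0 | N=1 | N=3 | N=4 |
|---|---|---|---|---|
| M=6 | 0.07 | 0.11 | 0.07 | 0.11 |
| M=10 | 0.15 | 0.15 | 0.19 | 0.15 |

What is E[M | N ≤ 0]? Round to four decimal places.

8.7273

P(N ≤ 0) = 0.22.
Σ M·P over the event = 6·(0.07) + 10·(0.15) = 1.92.
E[M | N ≤ 0] = (1.92) / (0.22) = 8.7273.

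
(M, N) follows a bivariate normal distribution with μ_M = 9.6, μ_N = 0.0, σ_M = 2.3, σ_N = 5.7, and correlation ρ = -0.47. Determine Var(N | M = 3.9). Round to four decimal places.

25.3130

For a bivariate normal, Var(N | M=x) = σ_N²(1 − ρ²).
Var(N | M=3.9) = (5.7)²·(1 − (-0.47)²) = 32.49·0.7791 = 25.3130.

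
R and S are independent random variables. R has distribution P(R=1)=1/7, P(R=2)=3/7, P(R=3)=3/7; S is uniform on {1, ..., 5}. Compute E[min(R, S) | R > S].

P(R > S) = 9/35.
Summing min(R,S)·P(x,y) over outcomes with R > S gives 12/35.
E[min(R, S) | R > S] = (12/35) / (9/35) = 4/3.

4/3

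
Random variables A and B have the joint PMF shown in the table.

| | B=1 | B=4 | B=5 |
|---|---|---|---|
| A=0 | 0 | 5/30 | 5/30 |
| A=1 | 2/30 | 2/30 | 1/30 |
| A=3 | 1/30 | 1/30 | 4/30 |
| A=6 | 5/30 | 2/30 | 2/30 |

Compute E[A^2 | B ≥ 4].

P(B ≥ 4) = 11/15.
Summing A^2·P(A=x,B=y) over the conditioning event gives 32/5.
E[A^2 | B ≥ 4] = (32/5) / (11/15) = 96/11.

96/11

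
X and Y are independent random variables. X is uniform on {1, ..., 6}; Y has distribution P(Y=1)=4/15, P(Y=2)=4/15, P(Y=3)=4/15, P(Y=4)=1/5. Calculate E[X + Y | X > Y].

P(X > Y) = 3/5.
Summing (X+Y)·P(x,y) over outcomes with X > Y gives 119/30.
E[X + Y | X > Y] = (119/30) / (3/5) = 119/18.

119/18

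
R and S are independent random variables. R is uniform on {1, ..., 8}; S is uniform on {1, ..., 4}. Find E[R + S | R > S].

87/11

P(R > S) = 11/16.
Summing (R+S)·P(x,y) over outcomes with R > S gives 87/16.
E[R + S | R > S] = (87/16) / (11/16) = 87/11.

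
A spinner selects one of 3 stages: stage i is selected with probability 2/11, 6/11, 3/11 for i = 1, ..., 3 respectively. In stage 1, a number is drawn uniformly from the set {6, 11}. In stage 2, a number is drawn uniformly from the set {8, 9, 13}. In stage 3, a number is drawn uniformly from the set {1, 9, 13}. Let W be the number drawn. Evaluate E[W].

100/11

E[W | stage 1] = (6+11)/2 = 17/2.
E[W | stage 2] = (8+9+13)/3 = 10.
E[W | stage 3] = (1+9+13)/3 = 23/3.
By the law of total expectation,
E[W] = (2/11)·(17/2) + (6/11)·(10) + (3/11)·(23/3) = 100/11.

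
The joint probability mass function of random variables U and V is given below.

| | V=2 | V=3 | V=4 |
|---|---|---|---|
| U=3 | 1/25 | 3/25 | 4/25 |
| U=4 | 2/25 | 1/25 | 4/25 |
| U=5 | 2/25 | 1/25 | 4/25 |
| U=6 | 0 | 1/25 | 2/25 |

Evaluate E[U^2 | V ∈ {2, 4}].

363/19

P(V ∈ {2, 4}) = 19/25.
Summing U^2·P(U=x,V=y) over the conditioning event gives 363/25.
E[U^2 | V ∈ {2, 4}] = (363/25) / (19/25) = 363/19.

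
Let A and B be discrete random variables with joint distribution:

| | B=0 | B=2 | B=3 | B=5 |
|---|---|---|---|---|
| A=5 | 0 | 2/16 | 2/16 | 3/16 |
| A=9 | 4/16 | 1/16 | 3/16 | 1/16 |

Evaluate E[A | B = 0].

9

P(B = 0) = 1/4.
Σ A·P over the event = 9·(4/16) = 9/4.
E[A | B = 0] = (9/4) / (1/4) = 9.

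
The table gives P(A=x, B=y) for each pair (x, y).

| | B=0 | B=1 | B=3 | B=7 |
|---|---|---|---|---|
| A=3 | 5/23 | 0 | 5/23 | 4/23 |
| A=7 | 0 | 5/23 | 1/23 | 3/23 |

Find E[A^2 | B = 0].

P(B = 0) = 5/23.
Summing A^2·P(A=x,B=y) over the conditioning event gives 45/23.
E[A^2 | B = 0] = (45/23) / (5/23) = 9.

9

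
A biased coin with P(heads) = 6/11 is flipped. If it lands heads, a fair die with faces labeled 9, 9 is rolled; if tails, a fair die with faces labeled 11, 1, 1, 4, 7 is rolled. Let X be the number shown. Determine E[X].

78/11

E[X | heads] = (9+9)/2 = 9.
E[X | tails] = (11+1+1+4+7)/5 = 24/5.
By the law of total expectation,
E[X] = (6/11)·(9) + (5/11)·(24/5) = 78/11.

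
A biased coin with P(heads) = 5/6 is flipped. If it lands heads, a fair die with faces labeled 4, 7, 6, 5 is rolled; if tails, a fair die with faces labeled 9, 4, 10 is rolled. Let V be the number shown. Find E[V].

E[V | heads] = (4+7+6+5)/4 = 11/2.
E[V | tails] = (9+4+10)/3 = 23/3.
E[V] = (5/6)·(11/2) + (1/6)·(23/3) = 211/36.

211/36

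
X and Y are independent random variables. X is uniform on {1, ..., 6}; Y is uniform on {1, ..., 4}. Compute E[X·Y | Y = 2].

7

Outcomes with Y = 2: (1,2), (2,2), (3,2), (4,2), (5,2), (6,2), each with probability 1/24.
E[X·Y | Y = 2] = (2 + 4 + 6 + 8 + 10 + 12) / 6 = 7.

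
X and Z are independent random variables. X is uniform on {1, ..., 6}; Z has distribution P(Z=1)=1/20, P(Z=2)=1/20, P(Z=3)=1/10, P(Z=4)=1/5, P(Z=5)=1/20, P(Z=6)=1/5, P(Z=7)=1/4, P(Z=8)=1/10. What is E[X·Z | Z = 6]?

21

P(Z = 6) = 1/5.
Summing XZ·P(x,y) over outcomes with Z = 6 gives 21/5.
E[X·Z | Z = 6] = (21/5) / (1/5) = 21.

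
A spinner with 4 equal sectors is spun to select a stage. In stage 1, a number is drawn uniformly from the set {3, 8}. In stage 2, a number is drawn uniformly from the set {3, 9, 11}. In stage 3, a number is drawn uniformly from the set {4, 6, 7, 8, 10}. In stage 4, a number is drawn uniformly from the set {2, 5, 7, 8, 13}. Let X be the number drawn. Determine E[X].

163/24

E[X | stage 1] = (3+8)/2 = 11/2.
E[X | stage 2] = (3+9+11)/3 = 23/3.
E[X | stage 3] = (4+6+7+8+10)/5 = 7.
E[X | stage 4] = (2+5+7+8+13)/5 = 7.
E[X] = (1/4)·(11/2) + (1/4)·(23/3) + (1/4)·(7) + (1/4)·(7) = 163/24.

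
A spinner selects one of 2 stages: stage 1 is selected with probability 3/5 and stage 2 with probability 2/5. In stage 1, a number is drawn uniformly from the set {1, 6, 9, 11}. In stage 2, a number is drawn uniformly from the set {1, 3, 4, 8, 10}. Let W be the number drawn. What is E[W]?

613/100

E[W | stage 1] = (1+6+9+11)/4 = 27/4.
E[W | stage 2] = (1+3+4+8+10)/5 = 26/5.
E[W] = (3/5)·(27/4) + (2/5)·(26/5) = 613/100.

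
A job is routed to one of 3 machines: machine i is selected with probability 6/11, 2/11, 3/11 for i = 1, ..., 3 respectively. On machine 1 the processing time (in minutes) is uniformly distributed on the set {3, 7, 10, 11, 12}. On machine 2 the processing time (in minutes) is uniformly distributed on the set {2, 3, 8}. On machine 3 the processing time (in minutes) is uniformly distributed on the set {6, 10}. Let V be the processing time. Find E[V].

1264/165

E[V | machine 1] = (3+7+10+11+12)/5 = 43/5.
E[V | machine 2] = (2+3+8)/3 = 13/3.
E[V | machine 3] = (6+10)/2 = 8.
By the law of total expectation,
E[V] = (6/11)·(43/5) + (2/11)·(13/3) + (3/11)·(8) = 1264/165.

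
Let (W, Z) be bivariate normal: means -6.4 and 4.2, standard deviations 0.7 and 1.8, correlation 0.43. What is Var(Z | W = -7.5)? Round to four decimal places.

2.6409

The conditional variance in a bivariate normal is σ_Z²(1 − ρ²), independent of x.
Var(Z | W=-7.5) = (1.8)²·(1 − (0.43)²) = 3.24·0.8151 = 2.6409.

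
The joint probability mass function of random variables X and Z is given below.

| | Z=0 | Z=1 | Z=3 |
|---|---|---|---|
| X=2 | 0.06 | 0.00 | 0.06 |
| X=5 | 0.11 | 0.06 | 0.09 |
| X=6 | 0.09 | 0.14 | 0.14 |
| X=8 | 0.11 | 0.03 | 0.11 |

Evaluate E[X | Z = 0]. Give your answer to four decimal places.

P(Z = 0) = 0.37.
Σ X·P over the event = 2·(0.06) + 5·(0.11) + 6·(0.09) + 8·(0.11) = 2.09.
E[X | Z = 0] = (2.09) / (0.37) = 5.6486.

5.6486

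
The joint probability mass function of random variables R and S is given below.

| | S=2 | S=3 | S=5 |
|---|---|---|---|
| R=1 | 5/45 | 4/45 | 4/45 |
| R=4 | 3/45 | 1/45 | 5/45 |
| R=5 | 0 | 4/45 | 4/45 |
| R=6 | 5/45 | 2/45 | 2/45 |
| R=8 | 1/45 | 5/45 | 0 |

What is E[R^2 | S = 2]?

297/14

P(S = 2) = 14/45.
Summing R^2·P(R=x,S=y) over the conditioning event gives 33/5.
E[R^2 | S = 2] = (33/5) / (14/45) = 297/14.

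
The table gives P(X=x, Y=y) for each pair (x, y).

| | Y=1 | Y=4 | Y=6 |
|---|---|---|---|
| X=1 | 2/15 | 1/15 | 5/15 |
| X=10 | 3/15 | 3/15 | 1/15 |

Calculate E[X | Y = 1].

P(Y = 1) = 1/3.
Σ X·P over the event = 1·(2/15) + 10·(3/15) = 32/15.
E[X | Y = 1] = (32/15) / (1/3) = 32/5.

32/5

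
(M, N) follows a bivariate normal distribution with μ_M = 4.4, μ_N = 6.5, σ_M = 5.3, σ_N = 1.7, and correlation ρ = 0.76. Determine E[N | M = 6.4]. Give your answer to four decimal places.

6.9875

For a bivariate normal, E[N | M=x] = μ_N + ρ·(σ_N/σ_M)·(x − μ_M).
E[N | M=6.4] = 6.5 + (0.76)·(1.7/5.3)·(6.4 − (4.4)) = 6.5 + (0.24377)·(2) = 6.9875.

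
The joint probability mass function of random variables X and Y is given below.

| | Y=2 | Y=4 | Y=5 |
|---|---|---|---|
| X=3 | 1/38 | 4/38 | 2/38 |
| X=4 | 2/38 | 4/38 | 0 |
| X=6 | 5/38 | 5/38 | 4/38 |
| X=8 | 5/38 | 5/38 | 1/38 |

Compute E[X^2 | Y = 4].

100/3

P(Y = 4) = 9/19.
Σ X^2·P over the event = 9·(4/38) + 16·(4/38) + 36·(5/38) + 64·(5/38) = 300/19.
E[X^2 | Y = 4] = (300/19) / (9/19) = 100/3.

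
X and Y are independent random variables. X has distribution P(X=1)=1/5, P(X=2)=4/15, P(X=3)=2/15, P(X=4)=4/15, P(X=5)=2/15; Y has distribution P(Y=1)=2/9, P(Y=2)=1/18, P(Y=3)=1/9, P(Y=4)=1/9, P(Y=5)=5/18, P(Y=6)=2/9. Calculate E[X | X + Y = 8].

3

P(X + Y = 8) = 19/135.
Summing X·P(x,y) over outcomes with X + Y = 8 gives 19/45.
E[X | X + Y = 8] = (19/45) / (19/135) = 3.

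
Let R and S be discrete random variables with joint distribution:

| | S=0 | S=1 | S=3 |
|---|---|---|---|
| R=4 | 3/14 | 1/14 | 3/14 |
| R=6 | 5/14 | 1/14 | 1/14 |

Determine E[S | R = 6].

P(R = 6) = 1/2.
Summing S·P(R=x,S=y) over the conditioning event gives 2/7.
E[S | R = 6] = (2/7) / (1/2) = 4/7.

4/7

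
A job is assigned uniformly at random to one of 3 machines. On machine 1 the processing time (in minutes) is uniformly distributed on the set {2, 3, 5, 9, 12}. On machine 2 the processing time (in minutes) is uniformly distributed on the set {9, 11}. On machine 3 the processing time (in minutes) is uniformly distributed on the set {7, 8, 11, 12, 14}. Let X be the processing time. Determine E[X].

E[X | machine 1] = (2+3+5+9+12)/5 = 31/5.
E[X | machine 2] = (9+11)/2 = 10.
E[X | machine 3] = (7+8+11+12+14)/5 = 52/5.
By the law of total expectation,
E[X] = (1/3)·(31/5) + (1/3)·(10) + (1/3)·(52/5) = 133/15.

133/15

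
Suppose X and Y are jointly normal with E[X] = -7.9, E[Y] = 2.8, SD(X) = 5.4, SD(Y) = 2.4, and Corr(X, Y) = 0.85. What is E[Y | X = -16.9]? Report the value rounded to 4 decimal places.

The regression of Y on X has slope ρ·σ_Y/σ_X and passes through (μ_X, μ_Y).
E[Y | X=-16.9] = 2.8 + (0.85)·(2.4/5.4)·(-16.9 − (-7.9)) = 2.8 + (0.37778)·(-9) = -0.6000.

-0.6000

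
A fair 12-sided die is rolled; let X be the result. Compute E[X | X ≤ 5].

Given X ≤ 5, X is equally likely to be any of {1, 2, 3, 4, 5}.
E[X | X ≤ 5] = (1 + 2 + 3 + 4 + 5) / 5 = 3.

3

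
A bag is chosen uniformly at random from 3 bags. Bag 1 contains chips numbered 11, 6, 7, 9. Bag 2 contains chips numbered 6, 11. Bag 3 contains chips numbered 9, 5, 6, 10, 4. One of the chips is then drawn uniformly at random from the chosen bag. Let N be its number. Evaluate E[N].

157/20

E[N | bag 1] = (11+6+7+9)/4 = 33/4.
E[N | bag 2] = (6+11)/2 = 17/2.
E[N | bag 3] = (9+5+6+10+4)/5 = 34/5.
E[N] = (1/3)·(33/4) + (1/3)·(17/2) + (1/3)·(34/5) = 157/20.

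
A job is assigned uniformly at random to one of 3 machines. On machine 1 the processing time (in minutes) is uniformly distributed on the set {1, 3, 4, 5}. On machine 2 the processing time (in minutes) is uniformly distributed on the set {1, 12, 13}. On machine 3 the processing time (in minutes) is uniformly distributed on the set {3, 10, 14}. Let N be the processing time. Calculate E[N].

251/36

E[N | machine 1] = (1+3+4+5)/4 = 13/4.
E[N | machine 2] = (1+12+13)/3 = 26/3.
E[N | machine 3] = (3+10+14)/3 = 9.
By the law of total expectation,
E[N] = (1/3)·(13/4) + (1/3)·(26/3) + (1/3)·(9) = 251/36.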